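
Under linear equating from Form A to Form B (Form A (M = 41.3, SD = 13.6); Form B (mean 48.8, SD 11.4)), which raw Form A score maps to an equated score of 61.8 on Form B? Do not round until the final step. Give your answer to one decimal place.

Invert y = (SD_Y/SD_X)(x − M_X) + M_Y:
x = (SD_X/SD_Y)(y − M_Y) + M_X = (13.6/11.4)(61.8 − 48.8) + 41.3
x = 1.192982 × 13.000 + 41.3 = 56.8

56.8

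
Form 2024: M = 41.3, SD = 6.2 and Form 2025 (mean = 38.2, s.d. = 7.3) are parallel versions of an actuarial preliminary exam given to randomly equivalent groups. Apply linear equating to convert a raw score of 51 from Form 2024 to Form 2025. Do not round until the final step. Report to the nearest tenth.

49.6

Linear equating: y = (SD_Y/SD_X)(x − M_X) + M_Y
y = (7.3/6.2)(51 − 41.3) + 38.2
y = 1.177419 × 9.7 + 38.2 = 11.4210 + 38.2 = 49.6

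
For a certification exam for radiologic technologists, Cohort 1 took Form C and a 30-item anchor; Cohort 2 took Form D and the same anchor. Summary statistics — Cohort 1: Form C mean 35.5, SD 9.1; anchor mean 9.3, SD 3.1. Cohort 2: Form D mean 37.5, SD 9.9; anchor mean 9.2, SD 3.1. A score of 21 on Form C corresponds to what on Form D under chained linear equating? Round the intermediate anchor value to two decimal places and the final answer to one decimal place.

22.0

Form C → anchor (Cohort 1): v = (3.1/9.1)(21 − 35.5) + 9.3 = 4.36
anchor → Form D (Cohort 2): y = (9.9/3.1)(4.36 − 9.2) + 37.5 = 22.0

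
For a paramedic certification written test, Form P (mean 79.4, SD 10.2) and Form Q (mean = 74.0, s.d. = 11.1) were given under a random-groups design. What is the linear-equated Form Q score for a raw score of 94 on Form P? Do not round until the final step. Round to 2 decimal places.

89.89

Linear equating: y = (SD_Y/SD_X)(x − M_X) + M_Y
y = (11.1/10.2)(94 − 79.4) + 74.0
y = 1.088235 × 14.6 + 74.0 = 15.8882 + 74.0 = 89.89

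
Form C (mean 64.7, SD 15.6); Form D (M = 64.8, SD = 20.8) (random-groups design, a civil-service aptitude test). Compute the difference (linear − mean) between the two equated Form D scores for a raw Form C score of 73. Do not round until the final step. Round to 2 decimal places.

2.77

Mean-equated: 73 + (64.8 − 64.7) = 73.10
Linear-equated: (20.8/15.6)(73 − 64.7) + 64.8 = 75.867
Difference = 75.867 − 73.10 = 2.77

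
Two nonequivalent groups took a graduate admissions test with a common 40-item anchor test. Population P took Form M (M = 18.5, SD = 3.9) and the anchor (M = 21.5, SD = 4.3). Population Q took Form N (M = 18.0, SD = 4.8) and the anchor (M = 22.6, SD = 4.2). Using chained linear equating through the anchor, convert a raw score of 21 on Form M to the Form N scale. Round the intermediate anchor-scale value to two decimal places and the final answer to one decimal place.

Form M → anchor (Population P): v = (4.3/3.9)(21 − 18.5) + 21.5 = 24.26
anchor → Form N (Population Q): y = (4.8/4.2)(24.26 − 22.6) + 18.0 = 19.9

19.9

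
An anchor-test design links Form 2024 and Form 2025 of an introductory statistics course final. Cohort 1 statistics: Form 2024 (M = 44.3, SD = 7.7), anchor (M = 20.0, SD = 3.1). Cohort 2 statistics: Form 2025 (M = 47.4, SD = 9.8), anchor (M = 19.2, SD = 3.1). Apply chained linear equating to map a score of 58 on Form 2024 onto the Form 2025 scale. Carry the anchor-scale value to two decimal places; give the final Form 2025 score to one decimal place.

67.4

Form 2024 → anchor (Cohort 1): v = (3.1/7.7)(58 − 44.3) + 20.0 = 25.52
anchor → Form 2025 (Cohort 2): y = (9.8/3.1)(25.52 − 19.2) + 47.4 = 67.4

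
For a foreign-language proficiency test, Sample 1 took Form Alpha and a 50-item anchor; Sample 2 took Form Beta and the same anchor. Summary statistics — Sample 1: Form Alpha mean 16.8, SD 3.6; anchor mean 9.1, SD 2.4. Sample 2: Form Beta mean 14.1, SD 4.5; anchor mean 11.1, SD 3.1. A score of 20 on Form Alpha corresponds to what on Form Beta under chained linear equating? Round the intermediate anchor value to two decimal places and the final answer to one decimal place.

14.3

Form Alpha → anchor (Sample 1): v = (2.4/3.6)(20 − 16.8) + 9.1 = 11.23
anchor → Form Beta (Sample 2): y = (4.5/3.1)(11.23 − 11.1) + 14.1 = 14.3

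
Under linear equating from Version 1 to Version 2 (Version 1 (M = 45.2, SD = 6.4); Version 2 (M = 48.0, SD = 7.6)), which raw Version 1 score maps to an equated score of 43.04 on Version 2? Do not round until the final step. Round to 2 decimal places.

41.02

Invert y = (SD_Y/SD_X)(x − M_X) + M_Y:
x = (SD_X/SD_Y)(y − M_Y) + M_X = (6.4/7.6)(43.04 − 48.0) + 45.2
x = 0.842105 × -4.960 + 45.2 = 41.02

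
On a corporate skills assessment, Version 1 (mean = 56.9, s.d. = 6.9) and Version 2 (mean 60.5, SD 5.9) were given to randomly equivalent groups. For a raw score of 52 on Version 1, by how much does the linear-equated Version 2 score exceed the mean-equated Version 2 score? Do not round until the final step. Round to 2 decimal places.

0.71

Mean-equated: 52 + (60.5 − 56.9) = 55.60
Linear-equated: (5.9/6.9)(52 − 56.9) + 60.5 = 56.310
Difference = 56.310 − 55.60 = 0.71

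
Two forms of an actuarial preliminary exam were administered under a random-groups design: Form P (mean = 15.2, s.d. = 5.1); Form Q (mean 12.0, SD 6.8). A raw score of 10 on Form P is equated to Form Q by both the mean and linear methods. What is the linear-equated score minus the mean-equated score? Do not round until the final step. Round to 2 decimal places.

-1.73

Mean-equated: 10 + (12.0 − 15.2) = 6.80
Linear-equated: (6.8/5.1)(10 − 15.2) + 12.0 = 5.067
Difference = 5.067 − 6.80 = -1.73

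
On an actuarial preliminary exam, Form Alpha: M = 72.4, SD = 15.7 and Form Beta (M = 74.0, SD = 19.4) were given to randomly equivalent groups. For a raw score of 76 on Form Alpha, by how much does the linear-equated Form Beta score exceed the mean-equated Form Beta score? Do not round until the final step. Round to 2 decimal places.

Mean-equated: 76 + (74.0 − 72.4) = 77.60
Linear-equated: (19.4/15.7)(76 − 72.4) + 74.0 = 78.448
Difference = 78.448 − 77.60 = 0.85

0.85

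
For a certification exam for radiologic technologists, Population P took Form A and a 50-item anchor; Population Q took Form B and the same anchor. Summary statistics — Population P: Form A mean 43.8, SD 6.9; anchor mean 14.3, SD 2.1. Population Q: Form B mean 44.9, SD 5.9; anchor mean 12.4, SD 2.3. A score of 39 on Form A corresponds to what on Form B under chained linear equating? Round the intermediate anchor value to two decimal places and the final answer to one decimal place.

46.0

Form A → anchor (Population P): v = (2.1/6.9)(39 − 43.8) + 14.3 = 12.84
anchor → Form B (Population Q): y = (5.9/2.3)(12.84 − 12.4) + 44.9 = 46.0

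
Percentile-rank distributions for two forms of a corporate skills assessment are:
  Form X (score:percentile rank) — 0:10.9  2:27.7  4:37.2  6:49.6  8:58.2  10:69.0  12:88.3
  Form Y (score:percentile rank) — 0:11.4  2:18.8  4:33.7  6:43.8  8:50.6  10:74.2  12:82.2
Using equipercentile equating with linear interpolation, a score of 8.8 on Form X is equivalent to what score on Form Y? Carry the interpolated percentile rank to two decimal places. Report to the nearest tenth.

9.0

PR of 8.8 on Form X: 58.2 + (8.8 − 8)/(10 − 8) × (69.0 − 58.2) = 62.52
On Form Y, PR 62.52 falls between score 8 (PR 50.6) and 10 (PR 74.2).
Interpolate: 8 + (62.52 − 50.6)/(74.2 − 50.6) × (10 − 8) = 9.0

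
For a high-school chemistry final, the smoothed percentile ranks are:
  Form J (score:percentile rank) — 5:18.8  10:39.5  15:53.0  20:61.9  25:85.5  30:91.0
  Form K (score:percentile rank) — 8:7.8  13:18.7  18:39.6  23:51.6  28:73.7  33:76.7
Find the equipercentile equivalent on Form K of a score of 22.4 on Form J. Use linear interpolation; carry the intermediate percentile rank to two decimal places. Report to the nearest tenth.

PR of 22.4 on Form J: 61.9 + (22.4 − 20)/(25 − 20) × (85.5 − 61.9) = 73.23
On Form K, PR 73.23 falls between score 23 (PR 51.6) and 28 (PR 73.7).
Interpolate: 23 + (73.23 − 51.6)/(73.7 − 51.6) × (28 − 23) = 27.9

27.9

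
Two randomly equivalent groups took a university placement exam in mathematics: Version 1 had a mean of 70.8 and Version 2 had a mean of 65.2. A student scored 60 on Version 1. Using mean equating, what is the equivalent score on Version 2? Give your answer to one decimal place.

54.4

Mean equating: y = x + (M_Y − M_X) = 60 + (65.2 − 70.8) = 54.4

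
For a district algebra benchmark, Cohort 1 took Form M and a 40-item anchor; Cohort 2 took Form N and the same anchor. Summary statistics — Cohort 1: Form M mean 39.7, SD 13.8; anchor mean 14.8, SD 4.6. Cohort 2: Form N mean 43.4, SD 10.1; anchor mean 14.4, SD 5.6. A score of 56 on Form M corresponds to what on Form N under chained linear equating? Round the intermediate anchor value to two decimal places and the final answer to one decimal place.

53.9

Form M → anchor (Cohort 1): v = (4.6/13.8)(56 − 39.7) + 14.8 = 20.23
anchor → Form N (Cohort 2): y = (10.1/5.6)(20.23 − 14.4) + 43.4 = 53.9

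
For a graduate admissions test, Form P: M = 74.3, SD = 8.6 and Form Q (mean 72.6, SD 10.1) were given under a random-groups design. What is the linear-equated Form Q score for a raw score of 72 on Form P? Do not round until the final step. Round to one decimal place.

69.9

Linear equating: y = (SD_Y/SD_X)(x − M_X) + M_Y
y = (10.1/8.6)(72 − 74.3) + 72.6
y = 1.174419 × -2.3 + 72.6 = -2.7012 + 72.6 = 69.9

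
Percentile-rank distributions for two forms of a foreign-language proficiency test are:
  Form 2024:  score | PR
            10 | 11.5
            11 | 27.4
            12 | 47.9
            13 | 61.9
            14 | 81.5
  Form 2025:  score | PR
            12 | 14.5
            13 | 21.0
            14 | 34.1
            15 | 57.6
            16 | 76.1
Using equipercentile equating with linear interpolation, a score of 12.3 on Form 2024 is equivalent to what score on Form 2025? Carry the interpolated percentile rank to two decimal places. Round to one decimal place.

14.8

PR of 12.3 on Form 2024: 47.9 + (12.3 − 12)/(13 − 12) × (61.9 − 47.9) = 52.10
On Form 2025, PR 52.10 falls between score 14 (PR 34.1) and 15 (PR 57.6).
Interpolate: 14 + (52.10 − 34.1)/(57.6 − 34.1) × (15 − 14) = 14.8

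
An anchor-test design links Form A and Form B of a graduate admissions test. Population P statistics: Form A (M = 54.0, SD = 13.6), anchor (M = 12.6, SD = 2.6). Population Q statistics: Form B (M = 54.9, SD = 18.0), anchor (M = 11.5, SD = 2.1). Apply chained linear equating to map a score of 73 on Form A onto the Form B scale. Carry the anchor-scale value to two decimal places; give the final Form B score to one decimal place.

95.4

Form A → anchor (Population P): v = (2.6/13.6)(73 − 54.0) + 12.6 = 16.23
anchor → Form B (Population Q): y = (18.0/2.1)(16.23 − 11.5) + 54.9 = 95.4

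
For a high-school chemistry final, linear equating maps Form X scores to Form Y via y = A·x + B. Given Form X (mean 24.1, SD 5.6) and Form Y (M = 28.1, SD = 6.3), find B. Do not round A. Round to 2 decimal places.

0.99

A = SD_Y / SD_X = 6.3 / 5.6 = 1.125000
B = M_Y − A·M_X = 28.1 − 1.125000 × 24.1 = 0.99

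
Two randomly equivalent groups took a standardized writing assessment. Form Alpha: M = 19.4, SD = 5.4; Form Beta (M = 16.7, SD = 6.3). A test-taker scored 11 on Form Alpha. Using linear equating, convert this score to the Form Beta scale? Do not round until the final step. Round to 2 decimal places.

Linear equating: y = (SD_Y/SD_X)(x − M_X) + M_Y
y = (6.3/5.4)(11 − 19.4) + 16.7
y = 1.166667 × -8.4 + 16.7 = -9.8000 + 16.7 = 6.90

6.90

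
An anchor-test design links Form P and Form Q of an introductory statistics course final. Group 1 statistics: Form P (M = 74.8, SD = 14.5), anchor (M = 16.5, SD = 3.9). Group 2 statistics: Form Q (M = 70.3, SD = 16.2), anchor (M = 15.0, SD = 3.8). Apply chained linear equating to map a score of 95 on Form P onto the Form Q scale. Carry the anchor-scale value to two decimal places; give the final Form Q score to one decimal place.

Form P → anchor (Group 1): v = (3.9/14.5)(95 − 74.8) + 16.5 = 21.93
anchor → Form Q (Group 2): y = (16.2/3.8)(21.93 − 15.0) + 70.3 = 99.8

99.8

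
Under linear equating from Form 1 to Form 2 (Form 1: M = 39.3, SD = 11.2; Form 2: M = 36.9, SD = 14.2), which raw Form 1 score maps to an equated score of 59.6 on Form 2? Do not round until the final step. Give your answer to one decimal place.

57.2

Invert y = (SD_Y/SD_X)(x − M_X) + M_Y:
x = (SD_X/SD_Y)(y − M_Y) + M_X = (11.2/14.2)(59.6 − 36.9) + 39.3
x = 0.788732 × 22.700 + 39.3 = 57.2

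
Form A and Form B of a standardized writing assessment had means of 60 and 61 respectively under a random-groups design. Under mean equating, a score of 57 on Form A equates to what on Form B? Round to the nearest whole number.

Mean equating: y = x + (M_Y − M_X) = 57 + (61 − 60) = 58

58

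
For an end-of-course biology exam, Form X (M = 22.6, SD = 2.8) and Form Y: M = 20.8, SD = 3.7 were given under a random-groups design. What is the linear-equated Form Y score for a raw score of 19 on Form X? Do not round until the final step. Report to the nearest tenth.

Linear equating: y = (SD_Y/SD_X)(x − M_X) + M_Y
y = (3.7/2.8)(19 − 22.6) + 20.8
y = 1.321429 × -3.6 + 20.8 = -4.7571 + 20.8 = 16.0

16.0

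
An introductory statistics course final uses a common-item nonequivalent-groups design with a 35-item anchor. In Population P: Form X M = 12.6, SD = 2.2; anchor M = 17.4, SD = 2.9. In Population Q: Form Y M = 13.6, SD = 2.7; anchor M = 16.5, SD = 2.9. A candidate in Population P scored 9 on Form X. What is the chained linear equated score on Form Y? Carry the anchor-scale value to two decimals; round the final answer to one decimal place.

10.0

Form X → anchor (Population P): v = (2.9/2.2)(9 − 12.6) + 17.4 = 12.65
anchor → Form Y (Population Q): y = (2.7/2.9)(12.65 − 16.5) + 13.6 = 10.0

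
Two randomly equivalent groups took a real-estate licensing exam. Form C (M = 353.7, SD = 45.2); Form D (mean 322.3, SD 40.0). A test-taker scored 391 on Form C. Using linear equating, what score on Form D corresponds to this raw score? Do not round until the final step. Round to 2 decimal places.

Linear equating: y = (SD_Y/SD_X)(x − M_X) + M_Y
y = (40.0/45.2)(391 − 353.7) + 322.3
y = 0.884956 × 37.3 + 322.3 = 33.0088 + 322.3 = 355.31

355.31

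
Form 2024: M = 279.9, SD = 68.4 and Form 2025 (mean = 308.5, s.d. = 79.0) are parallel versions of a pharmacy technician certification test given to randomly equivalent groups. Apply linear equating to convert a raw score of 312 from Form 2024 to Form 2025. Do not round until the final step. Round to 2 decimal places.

Linear equating: y = (SD_Y/SD_X)(x − M_X) + M_Y
y = (79.0/68.4)(312 − 279.9) + 308.5
y = 1.154971 × 32.1 + 308.5 = 37.0746 + 308.5 = 345.57

345.57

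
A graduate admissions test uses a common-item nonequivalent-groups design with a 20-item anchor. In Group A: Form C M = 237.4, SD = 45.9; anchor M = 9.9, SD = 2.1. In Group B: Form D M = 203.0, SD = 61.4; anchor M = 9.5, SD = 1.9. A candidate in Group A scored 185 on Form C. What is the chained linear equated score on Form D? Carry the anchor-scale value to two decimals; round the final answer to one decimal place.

138.4

Form C → anchor (Group A): v = (2.1/45.9)(185 − 237.4) + 9.9 = 7.50
anchor → Form D (Group B): y = (61.4/1.9)(7.50 − 9.5) + 203.0 = 138.4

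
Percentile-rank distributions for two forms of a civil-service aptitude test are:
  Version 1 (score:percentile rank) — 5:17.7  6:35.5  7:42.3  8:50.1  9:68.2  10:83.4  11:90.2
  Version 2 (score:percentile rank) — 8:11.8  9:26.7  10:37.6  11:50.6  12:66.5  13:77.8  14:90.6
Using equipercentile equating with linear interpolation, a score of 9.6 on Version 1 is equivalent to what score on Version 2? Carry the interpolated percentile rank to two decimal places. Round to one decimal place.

PR of 9.6 on Version 1: 68.2 + (9.6 − 9)/(10 − 9) × (83.4 − 68.2) = 77.32
On Version 2, PR 77.32 falls between score 12 (PR 66.5) and 13 (PR 77.8).
Interpolate: 12 + (77.32 − 66.5)/(77.8 − 66.5) × (13 − 12) = 13.0

13.0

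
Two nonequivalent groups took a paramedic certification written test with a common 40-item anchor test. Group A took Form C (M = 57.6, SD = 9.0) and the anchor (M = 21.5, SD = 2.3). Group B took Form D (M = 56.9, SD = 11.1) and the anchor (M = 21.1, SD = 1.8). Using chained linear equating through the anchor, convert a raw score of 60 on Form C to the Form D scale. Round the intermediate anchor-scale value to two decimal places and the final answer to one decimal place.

63.1

Form C → anchor (Group A): v = (2.3/9.0)(60 − 57.6) + 21.5 = 22.11
anchor → Form D (Group B): y = (11.1/1.8)(22.11 − 21.1) + 56.9 = 63.1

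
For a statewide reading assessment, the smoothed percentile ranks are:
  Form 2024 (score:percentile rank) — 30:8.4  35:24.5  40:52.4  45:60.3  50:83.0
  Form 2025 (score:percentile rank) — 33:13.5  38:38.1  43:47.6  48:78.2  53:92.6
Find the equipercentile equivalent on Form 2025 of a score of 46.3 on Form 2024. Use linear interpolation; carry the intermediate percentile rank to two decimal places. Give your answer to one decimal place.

46.0

PR of 46.3 on Form 2024: 60.3 + (46.3 − 45)/(50 − 45) × (83.0 − 60.3) = 66.20
On Form 2025, PR 66.20 falls between score 43 (PR 47.6) and 48 (PR 78.2).
Interpolate: 43 + (66.20 − 47.6)/(78.2 − 47.6) × (48 − 43) = 46.0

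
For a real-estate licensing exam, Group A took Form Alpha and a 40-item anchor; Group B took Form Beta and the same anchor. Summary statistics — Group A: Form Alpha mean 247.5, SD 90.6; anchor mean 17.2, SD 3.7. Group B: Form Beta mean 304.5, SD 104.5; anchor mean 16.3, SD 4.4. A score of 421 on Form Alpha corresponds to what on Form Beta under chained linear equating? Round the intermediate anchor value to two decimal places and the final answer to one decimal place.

Form Alpha → anchor (Group A): v = (3.7/90.6)(421 − 247.5) + 17.2 = 24.29
anchor → Form Beta (Group B): y = (104.5/4.4)(24.29 − 16.3) + 304.5 = 494.3

494.3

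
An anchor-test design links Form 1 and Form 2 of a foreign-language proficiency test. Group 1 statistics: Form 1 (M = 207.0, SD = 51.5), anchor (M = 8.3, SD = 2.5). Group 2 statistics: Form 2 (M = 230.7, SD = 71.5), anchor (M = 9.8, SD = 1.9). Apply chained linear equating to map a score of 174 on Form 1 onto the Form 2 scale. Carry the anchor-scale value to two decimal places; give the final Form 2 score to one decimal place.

Form 1 → anchor (Group 1): v = (2.5/51.5)(174 − 207.0) + 8.3 = 6.70
anchor → Form 2 (Group 2): y = (71.5/1.9)(6.70 − 9.8) + 230.7 = 114.0

114.0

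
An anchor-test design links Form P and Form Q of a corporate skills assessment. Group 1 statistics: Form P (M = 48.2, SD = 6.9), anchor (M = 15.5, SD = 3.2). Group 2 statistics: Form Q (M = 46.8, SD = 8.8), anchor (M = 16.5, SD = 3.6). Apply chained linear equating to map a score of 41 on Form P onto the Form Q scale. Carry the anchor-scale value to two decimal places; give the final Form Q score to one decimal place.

36.2

Form P → anchor (Group 1): v = (3.2/6.9)(41 − 48.2) + 15.5 = 12.16
anchor → Form Q (Group 2): y = (8.8/3.6)(12.16 − 16.5) + 46.8 = 36.2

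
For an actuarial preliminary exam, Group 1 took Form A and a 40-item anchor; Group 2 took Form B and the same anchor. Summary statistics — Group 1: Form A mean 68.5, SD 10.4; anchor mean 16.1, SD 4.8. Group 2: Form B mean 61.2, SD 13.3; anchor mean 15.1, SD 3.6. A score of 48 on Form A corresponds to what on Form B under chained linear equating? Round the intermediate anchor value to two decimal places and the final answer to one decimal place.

29.9

Form A → anchor (Group 1): v = (4.8/10.4)(48 − 68.5) + 16.1 = 6.64
anchor → Form B (Group 2): y = (13.3/3.6)(6.64 − 15.1) + 61.2 = 29.9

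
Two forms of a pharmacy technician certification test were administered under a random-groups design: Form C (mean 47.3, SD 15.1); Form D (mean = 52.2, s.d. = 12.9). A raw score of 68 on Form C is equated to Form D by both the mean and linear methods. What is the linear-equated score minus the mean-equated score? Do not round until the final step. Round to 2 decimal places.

Mean-equated: 68 + (52.2 − 47.3) = 72.90
Linear-equated: (12.9/15.1)(68 − 47.3) + 52.2 = 69.884
Difference = 69.884 − 72.90 = -3.02

-3.02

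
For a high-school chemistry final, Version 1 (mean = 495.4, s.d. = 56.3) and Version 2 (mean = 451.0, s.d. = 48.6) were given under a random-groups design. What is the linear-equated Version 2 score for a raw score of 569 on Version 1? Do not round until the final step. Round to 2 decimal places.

514.53

Linear equating: y = (SD_Y/SD_X)(x − M_X) + M_Y
y = (48.6/56.3)(569 − 495.4) + 451.0
y = 0.863233 × 73.6 + 451.0 = 63.5339 + 451.0 = 514.53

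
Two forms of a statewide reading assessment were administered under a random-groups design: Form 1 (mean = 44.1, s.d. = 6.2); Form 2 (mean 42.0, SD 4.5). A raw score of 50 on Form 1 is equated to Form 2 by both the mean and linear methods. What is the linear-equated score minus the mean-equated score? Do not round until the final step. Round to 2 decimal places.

-1.62

Mean-equated: 50 + (42.0 − 44.1) = 47.90
Linear-equated: (4.5/6.2)(50 − 44.1) + 42.0 = 46.282
Difference = 46.282 − 47.90 = -1.62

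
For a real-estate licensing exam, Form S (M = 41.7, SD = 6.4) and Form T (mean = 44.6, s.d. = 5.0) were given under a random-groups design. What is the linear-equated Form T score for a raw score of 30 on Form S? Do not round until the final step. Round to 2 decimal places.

35.46

Linear equating: y = (SD_Y/SD_X)(x − M_X) + M_Y
y = (5.0/6.4)(30 − 41.7) + 44.6
y = 0.781250 × -11.7 + 44.6 = -9.1406 + 44.6 = 35.46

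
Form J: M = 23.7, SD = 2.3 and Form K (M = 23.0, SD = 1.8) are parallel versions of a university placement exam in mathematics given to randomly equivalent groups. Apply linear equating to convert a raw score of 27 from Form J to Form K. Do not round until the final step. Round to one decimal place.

25.6

Linear equating: y = (SD_Y/SD_X)(x − M_X) + M_Y
y = (1.8/2.3)(27 − 23.7) + 23.0
y = 0.782609 × 3.3 + 23.0 = 2.5826 + 23.0 = 25.6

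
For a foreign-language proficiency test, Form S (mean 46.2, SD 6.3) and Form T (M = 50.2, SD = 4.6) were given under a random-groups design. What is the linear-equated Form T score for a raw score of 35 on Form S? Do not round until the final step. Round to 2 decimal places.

Linear equating: y = (SD_Y/SD_X)(x − M_X) + M_Y
y = (4.6/6.3)(35 − 46.2) + 50.2
y = 0.730159 × -11.2 + 50.2 = -8.1778 + 50.2 = 42.02

42.02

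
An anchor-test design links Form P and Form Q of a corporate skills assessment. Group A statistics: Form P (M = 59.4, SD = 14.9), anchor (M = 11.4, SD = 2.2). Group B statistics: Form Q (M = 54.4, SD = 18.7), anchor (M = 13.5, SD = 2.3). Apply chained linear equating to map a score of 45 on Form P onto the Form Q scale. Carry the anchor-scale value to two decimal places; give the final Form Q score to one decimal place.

20.0

Form P → anchor (Group A): v = (2.2/14.9)(45 − 59.4) + 11.4 = 9.27
anchor → Form Q (Group B): y = (18.7/2.3)(9.27 − 13.5) + 54.4 = 20.0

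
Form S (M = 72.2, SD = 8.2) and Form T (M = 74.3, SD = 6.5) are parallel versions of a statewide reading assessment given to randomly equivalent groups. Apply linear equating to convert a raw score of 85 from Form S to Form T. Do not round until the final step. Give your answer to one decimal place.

Linear equating: y = (SD_Y/SD_X)(x − M_X) + M_Y
y = (6.5/8.2)(85 − 72.2) + 74.3
y = 0.792683 × 12.8 + 74.3 = 10.1463 + 74.3 = 84.4

84.4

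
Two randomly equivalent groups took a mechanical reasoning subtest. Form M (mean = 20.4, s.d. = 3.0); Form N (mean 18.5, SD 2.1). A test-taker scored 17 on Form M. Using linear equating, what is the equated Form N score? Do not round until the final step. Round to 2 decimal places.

16.12

Linear equating: y = (SD_Y/SD_X)(x − M_X) + M_Y
y = (2.1/3.0)(17 − 20.4) + 18.5
y = 0.700000 × -3.4 + 18.5 = -2.3800 + 18.5 = 16.12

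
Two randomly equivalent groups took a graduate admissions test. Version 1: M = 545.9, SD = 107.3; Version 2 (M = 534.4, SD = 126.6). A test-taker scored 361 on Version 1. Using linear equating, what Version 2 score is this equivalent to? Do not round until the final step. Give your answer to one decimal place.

316.2

Linear equating: y = (SD_Y/SD_X)(x − M_X) + M_Y
y = (126.6/107.3)(361 − 545.9) + 534.4
y = 1.179870 × -184.9 + 534.4 = -218.1579 + 534.4 = 316.2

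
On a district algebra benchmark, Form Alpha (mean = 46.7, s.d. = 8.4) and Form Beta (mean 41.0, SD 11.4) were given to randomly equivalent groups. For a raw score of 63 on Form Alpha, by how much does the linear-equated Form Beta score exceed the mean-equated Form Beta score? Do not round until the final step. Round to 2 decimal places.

Mean-equated: 63 + (41.0 − 46.7) = 57.30
Linear-equated: (11.4/8.4)(63 − 46.7) + 41.0 = 63.121
Difference = 63.121 − 57.30 = 5.82

5.82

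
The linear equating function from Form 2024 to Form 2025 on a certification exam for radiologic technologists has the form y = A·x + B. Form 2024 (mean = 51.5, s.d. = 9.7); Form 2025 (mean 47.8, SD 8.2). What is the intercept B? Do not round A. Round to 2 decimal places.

A = SD_Y / SD_X = 8.2 / 9.7 = 0.845361
B = M_Y − A·M_X = 47.8 − 0.845361 × 51.5 = 4.26

4.26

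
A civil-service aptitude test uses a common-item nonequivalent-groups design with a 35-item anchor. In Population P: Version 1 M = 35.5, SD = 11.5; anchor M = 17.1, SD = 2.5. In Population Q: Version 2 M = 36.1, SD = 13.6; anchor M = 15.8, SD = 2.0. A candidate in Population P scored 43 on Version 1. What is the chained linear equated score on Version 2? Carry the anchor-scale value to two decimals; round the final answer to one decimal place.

Version 1 → anchor (Population P): v = (2.5/11.5)(43 − 35.5) + 17.1 = 18.73
anchor → Version 2 (Population Q): y = (13.6/2.0)(18.73 − 15.8) + 36.1 = 56.0

56.0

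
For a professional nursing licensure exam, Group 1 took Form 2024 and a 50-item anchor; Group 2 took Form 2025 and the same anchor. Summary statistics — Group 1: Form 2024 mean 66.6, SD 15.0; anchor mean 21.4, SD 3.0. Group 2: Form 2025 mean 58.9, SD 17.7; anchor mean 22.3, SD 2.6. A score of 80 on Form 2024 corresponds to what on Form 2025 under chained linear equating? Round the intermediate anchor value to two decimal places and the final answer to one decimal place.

Form 2024 → anchor (Group 1): v = (3.0/15.0)(80 − 66.6) + 21.4 = 24.08
anchor → Form 2025 (Group 2): y = (17.7/2.6)(24.08 − 22.3) + 58.9 = 71.0

71.0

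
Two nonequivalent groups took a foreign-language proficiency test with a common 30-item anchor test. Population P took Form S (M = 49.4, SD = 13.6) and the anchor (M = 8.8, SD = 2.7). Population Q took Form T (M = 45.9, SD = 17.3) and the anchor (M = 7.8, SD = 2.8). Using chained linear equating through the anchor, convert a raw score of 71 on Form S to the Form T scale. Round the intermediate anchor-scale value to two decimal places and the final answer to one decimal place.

Form S → anchor (Population P): v = (2.7/13.6)(71 − 49.4) + 8.8 = 13.09
anchor → Form T (Population Q): y = (17.3/2.8)(13.09 − 7.8) + 45.9 = 78.6

78.6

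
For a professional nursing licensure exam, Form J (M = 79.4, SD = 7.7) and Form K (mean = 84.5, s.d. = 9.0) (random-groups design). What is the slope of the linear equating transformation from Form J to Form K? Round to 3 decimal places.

A = SD_Y / SD_X = 9.0 / 7.7 = 1.169

1.169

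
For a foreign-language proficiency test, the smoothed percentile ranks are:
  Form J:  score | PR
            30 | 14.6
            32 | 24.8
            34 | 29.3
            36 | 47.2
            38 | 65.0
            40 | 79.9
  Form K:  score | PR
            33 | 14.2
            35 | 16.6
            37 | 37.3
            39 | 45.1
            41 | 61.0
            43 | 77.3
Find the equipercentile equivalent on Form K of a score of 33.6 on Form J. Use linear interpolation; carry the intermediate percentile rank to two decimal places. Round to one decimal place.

PR of 33.6 on Form J: 24.8 + (33.6 − 32)/(34 − 32) × (29.3 − 24.8) = 28.40
On Form K, PR 28.40 falls between score 35 (PR 16.6) and 37 (PR 37.3).
Interpolate: 35 + (28.40 − 16.6)/(37.3 − 16.6) × (37 − 35) = 36.1

36.1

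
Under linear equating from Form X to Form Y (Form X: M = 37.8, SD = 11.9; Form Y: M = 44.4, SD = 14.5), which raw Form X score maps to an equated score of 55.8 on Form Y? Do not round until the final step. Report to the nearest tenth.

47.2

Invert y = (SD_Y/SD_X)(x − M_X) + M_Y:
x = (SD_X/SD_Y)(y − M_Y) + M_X = (11.9/14.5)(55.8 − 44.4) + 37.8
x = 0.820690 × 11.400 + 37.8 = 47.2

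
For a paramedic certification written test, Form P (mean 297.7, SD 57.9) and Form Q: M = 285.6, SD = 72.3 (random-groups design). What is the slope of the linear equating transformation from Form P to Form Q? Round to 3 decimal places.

A = SD_Y / SD_X = 72.3 / 57.9 = 1.249

1.249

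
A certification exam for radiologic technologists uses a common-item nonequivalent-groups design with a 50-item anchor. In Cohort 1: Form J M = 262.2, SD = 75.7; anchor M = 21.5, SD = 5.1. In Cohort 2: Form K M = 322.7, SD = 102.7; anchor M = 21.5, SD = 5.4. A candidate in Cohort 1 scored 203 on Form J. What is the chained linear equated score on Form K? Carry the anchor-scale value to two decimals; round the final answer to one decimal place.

246.8

Form J → anchor (Cohort 1): v = (5.1/75.7)(203 − 262.2) + 21.5 = 17.51
anchor → Form K (Cohort 2): y = (102.7/5.4)(17.51 − 21.5) + 322.7 = 246.8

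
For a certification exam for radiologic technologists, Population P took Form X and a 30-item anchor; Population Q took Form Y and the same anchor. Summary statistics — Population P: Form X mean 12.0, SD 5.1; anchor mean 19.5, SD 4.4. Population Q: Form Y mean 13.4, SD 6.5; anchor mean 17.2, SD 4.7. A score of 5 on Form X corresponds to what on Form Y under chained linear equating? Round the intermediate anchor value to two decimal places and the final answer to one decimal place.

8.2

Form X → anchor (Population P): v = (4.4/5.1)(5 − 12.0) + 19.5 = 13.46
anchor → Form Y (Population Q): y = (6.5/4.7)(13.46 − 17.2) + 13.4 = 8.2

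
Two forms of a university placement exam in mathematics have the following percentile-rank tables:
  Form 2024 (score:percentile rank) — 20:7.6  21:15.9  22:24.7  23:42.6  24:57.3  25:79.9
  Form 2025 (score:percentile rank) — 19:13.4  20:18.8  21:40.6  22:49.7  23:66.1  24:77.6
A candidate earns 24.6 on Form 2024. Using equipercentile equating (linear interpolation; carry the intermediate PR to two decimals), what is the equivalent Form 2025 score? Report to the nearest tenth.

23.4

PR of 24.6 on Form 2024: 57.3 + (24.6 − 24)/(25 − 24) × (79.9 − 57.3) = 70.86
On Form 2025, PR 70.86 falls between score 23 (PR 66.1) and 24 (PR 77.6).
Interpolate: 23 + (70.86 − 66.1)/(77.6 − 66.1) × (24 − 23) = 23.4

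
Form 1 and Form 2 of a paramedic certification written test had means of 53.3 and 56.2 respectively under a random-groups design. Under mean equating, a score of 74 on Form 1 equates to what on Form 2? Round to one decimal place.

76.9

Mean equating: y = x + (M_Y − M_X) = 74 + (56.2 − 53.3) = 76.9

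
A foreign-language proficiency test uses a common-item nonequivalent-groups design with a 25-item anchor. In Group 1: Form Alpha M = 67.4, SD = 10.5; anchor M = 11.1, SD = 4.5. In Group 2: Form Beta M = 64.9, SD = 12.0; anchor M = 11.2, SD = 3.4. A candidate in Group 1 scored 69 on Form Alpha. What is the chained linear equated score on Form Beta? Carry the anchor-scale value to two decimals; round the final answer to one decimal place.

67.0

Form Alpha → anchor (Group 1): v = (4.5/10.5)(69 − 67.4) + 11.1 = 11.79
anchor → Form Beta (Group 2): y = (12.0/3.4)(11.79 − 11.2) + 64.9 = 67.0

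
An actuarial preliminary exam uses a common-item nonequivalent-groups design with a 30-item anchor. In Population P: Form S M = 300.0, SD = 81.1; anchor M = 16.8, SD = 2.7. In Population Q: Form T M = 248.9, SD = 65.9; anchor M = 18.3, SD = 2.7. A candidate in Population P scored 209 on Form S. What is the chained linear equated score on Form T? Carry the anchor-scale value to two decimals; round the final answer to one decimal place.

138.3

Form S → anchor (Population P): v = (2.7/81.1)(209 − 300.0) + 16.8 = 13.77
anchor → Form T (Population Q): y = (65.9/2.7)(13.77 − 18.3) + 248.9 = 138.3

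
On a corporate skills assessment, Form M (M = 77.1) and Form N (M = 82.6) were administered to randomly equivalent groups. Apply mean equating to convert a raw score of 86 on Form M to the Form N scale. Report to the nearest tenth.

Mean equating: y = x + (M_Y − M_X) = 86 + (82.6 − 77.1) = 91.5

91.5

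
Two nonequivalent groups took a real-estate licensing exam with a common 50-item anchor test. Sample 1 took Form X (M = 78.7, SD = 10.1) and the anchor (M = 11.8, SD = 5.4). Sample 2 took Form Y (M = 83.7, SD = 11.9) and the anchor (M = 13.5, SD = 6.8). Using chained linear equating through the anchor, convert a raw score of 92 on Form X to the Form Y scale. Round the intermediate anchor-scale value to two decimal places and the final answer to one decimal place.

Form X → anchor (Sample 1): v = (5.4/10.1)(92 − 78.7) + 11.8 = 18.91
anchor → Form Y (Sample 2): y = (11.9/6.8)(18.91 − 13.5) + 83.7 = 93.2

93.2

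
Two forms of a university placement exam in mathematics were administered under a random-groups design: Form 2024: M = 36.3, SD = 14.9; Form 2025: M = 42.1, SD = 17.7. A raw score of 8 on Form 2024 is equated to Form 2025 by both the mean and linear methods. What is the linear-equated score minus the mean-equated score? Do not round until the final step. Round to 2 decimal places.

Mean-equated: 8 + (42.1 − 36.3) = 13.80
Linear-equated: (17.7/14.9)(8 − 36.3) + 42.1 = 8.482
Difference = 8.482 − 13.80 = -5.32

-5.32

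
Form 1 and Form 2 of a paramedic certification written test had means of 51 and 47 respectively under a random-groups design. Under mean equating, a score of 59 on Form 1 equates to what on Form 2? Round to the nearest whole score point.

55

Mean equating: y = x + (M_Y − M_X) = 59 + (47 − 51) = 55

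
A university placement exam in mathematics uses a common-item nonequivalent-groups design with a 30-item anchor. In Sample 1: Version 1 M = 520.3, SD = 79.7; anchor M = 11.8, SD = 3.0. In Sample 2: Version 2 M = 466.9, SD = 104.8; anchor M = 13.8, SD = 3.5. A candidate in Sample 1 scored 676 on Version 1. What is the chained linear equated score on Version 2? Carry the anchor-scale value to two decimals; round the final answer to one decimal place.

Version 1 → anchor (Sample 1): v = (3.0/79.7)(676 − 520.3) + 11.8 = 17.66
anchor → Version 2 (Sample 2): y = (104.8/3.5)(17.66 − 13.8) + 466.9 = 582.5

582.5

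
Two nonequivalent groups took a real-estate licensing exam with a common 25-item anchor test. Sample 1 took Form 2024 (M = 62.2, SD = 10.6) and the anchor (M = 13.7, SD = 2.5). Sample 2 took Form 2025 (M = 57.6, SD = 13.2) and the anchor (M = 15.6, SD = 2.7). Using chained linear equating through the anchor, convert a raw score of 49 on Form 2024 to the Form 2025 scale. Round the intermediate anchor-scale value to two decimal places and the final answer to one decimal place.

Form 2024 → anchor (Sample 1): v = (2.5/10.6)(49 − 62.2) + 13.7 = 10.59
anchor → Form 2025 (Sample 2): y = (13.2/2.7)(10.59 − 15.6) + 57.6 = 33.1

33.1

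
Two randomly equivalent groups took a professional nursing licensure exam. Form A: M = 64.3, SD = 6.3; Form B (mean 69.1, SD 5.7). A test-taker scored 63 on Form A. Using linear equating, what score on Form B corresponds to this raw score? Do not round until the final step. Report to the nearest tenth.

67.9

Linear equating: y = (SD_Y/SD_X)(x − M_X) + M_Y
y = (5.7/6.3)(63 − 64.3) + 69.1
y = 0.904762 × -1.3 + 69.1 = -1.1762 + 69.1 = 67.9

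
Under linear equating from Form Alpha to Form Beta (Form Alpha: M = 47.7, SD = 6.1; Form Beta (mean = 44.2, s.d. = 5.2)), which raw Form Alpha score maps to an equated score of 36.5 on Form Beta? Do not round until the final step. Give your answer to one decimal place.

38.7

Invert y = (SD_Y/SD_X)(x − M_X) + M_Y:
x = (SD_X/SD_Y)(y − M_Y) + M_X = (6.1/5.2)(36.5 − 44.2) + 47.7
x = 1.173077 × -7.700 + 47.7 = 38.7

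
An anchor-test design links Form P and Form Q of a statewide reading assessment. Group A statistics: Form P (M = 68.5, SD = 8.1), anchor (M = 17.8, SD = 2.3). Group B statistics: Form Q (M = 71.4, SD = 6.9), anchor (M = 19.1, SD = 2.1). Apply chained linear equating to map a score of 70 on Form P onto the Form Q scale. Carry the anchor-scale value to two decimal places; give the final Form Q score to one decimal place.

Form P → anchor (Group A): v = (2.3/8.1)(70 − 68.5) + 17.8 = 18.23
anchor → Form Q (Group B): y = (6.9/2.1)(18.23 − 19.1) + 71.4 = 68.5

68.5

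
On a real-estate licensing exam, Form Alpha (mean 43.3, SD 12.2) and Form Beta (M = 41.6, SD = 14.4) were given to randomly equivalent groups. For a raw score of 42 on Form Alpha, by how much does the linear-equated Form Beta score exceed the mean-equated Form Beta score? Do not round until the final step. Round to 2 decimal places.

-0.23

Mean-equated: 42 + (41.6 − 43.3) = 40.30
Linear-equated: (14.4/12.2)(42 − 43.3) + 41.6 = 40.066
Difference = 40.066 − 40.30 = -0.23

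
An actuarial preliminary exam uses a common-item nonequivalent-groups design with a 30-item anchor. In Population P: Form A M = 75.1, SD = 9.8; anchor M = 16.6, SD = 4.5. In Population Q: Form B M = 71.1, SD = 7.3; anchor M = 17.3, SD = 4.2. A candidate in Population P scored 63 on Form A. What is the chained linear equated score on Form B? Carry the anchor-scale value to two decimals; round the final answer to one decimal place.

Form A → anchor (Population P): v = (4.5/9.8)(63 − 75.1) + 16.6 = 11.04
anchor → Form B (Population Q): y = (7.3/4.2)(11.04 − 17.3) + 71.1 = 60.2

60.2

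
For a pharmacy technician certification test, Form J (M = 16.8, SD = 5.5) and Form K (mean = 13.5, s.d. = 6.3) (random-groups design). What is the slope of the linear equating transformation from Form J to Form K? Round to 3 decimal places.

1.145

A = SD_Y / SD_X = 6.3 / 5.5 = 1.145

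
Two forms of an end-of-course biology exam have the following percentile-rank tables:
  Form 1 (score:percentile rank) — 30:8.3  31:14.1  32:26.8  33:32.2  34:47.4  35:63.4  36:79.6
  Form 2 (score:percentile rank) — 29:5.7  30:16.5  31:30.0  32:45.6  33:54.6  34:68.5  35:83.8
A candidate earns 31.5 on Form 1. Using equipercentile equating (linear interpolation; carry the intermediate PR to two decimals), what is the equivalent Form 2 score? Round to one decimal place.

30.3

PR of 31.5 on Form 1: 14.1 + (31.5 − 31)/(32 − 31) × (26.8 − 14.1) = 20.45
On Form 2, PR 20.45 falls between score 30 (PR 16.5) and 31 (PR 30.0).
Interpolate: 30 + (20.45 − 16.5)/(30.0 − 16.5) × (31 − 30) = 30.3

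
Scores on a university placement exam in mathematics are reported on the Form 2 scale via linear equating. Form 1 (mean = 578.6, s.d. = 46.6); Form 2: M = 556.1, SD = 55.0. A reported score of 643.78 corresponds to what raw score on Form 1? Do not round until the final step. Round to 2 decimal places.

652.89

Invert y = (SD_Y/SD_X)(x − M_X) + M_Y:
x = (SD_X/SD_Y)(y − M_Y) + M_X = (46.6/55.0)(643.78 − 556.1) + 578.6
x = 0.847273 × 87.680 + 578.6 = 652.89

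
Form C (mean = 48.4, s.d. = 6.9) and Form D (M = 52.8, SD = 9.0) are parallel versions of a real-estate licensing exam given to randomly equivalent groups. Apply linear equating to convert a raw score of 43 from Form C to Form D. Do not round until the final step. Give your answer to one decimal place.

Linear equating: y = (SD_Y/SD_X)(x − M_X) + M_Y
y = (9.0/6.9)(43 − 48.4) + 52.8
y = 1.304348 × -5.4 + 52.8 = -7.0435 + 52.8 = 45.8

45.8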